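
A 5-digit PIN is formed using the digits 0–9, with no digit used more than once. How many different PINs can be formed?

With no repetition, fill the 5 digits in order: 10 choices, then 9, down to 6.
10 × 9 × 8 × 7 × 6 = 30240.

30240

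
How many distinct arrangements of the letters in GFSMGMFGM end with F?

1120

With the last slot taken by F, it remains to arrange the other 8 letters (GSMGMFGM).
Those 8 letters have G appearing 3 times and M appearing 3 times, giving (8)!/(3!·3!) = 1120.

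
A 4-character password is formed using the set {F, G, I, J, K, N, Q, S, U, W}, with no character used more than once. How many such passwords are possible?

5040

This is a permutation of 4 out of 10: P(10,4) = 10!/6!.
That product is 10 × 9 × 8 × 7 = 5040.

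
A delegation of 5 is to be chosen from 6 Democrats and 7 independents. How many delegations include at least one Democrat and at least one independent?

1260

With no constraint there are C(13,5) = 1287 possible selections.
Subtract selections that omit an entire group: no Democrats → C(7,5) = 21; no independents → C(6,5) = 6.
Both groups omitted at once is impossible, so 1287 − 27 = 1260.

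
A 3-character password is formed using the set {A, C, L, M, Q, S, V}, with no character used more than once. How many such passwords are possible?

210

With no repetition, fill the 3 characters in order: 7 choices, then 6, down to 5.
7 × 6 × 5 = 210.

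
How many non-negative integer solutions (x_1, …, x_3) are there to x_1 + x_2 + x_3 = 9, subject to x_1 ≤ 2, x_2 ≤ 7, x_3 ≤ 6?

18

By stars and bars, unrestricted non-negative solutions to x_1+…+x_3 = 9 number C(9+2,2) = 55.
Subtract solutions that violate a single cap (substitute x_i' = x_i − (cap_i+1)): x_1 ≥ 3 gives C(8,2) = 28; x_2 ≥ 8 gives C(3,2) = 3; x_3 ≥ 7 gives C(4,2) = 6. Together 37.
No two caps can be exceeded simultaneously, so the pair terms are all 0.
By inclusion–exclusion the count is 55 − 37 + 0 = 18.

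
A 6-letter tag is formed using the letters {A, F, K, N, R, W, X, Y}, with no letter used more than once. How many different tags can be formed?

20160

Choose and order 6 of the 8 symbols: the first letter has 8 options, the next 7, and so on down to 3.
8 × 7 × 6 × 5 × 4 × 3 = 20160.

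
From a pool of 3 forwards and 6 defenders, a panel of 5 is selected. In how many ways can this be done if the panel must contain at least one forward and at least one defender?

120

With no constraint there are C(9,5) = 126 possible selections.
Selections missing a whole group: no forwards → C(6,5) = 6; no defenders → C(3,5) = 0.
Both groups omitted at once is impossible, so 126 − 6 = 120.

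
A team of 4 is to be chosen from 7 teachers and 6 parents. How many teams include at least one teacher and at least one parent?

Unrestricted: C(13,4) = 715 ways to pick any 4 of the 13.
Subtract selections that omit an entire group: no teachers → C(6,4) = 15; no parents → C(7,4) = 35.
Both groups omitted at once is impossible, so 715 − 50 = 665.

665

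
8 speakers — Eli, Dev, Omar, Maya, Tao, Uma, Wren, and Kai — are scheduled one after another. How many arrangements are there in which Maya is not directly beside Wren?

There are 8! = 40320 arrangements in all. If Maya and Wren are adjacent, merging them into one block gives 2·(7)! = 10080 arrangements.
Complementary counting: 40320 − 10080 = 30240.

30240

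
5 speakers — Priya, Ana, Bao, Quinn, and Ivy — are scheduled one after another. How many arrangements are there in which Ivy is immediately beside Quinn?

Glue Ivy and Quinn into one block (2 internal orders), leaving 4 units to arrange in a row.
So the count is 2·(4)! = 48.

48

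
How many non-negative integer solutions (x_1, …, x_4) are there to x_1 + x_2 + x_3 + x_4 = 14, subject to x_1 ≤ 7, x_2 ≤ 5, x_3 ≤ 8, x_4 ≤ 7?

By stars and bars, unrestricted non-negative solutions to x_1+…+x_4 = 14 number C(14+3,3) = 680.
Subtract solutions that violate a single cap (substitute x_i' = x_i − (cap_i+1)): x_1 ≥ 8 gives C(9,3) = 84; x_2 ≥ 6 gives C(11,3) = 165; x_3 ≥ 9 gives C(8,3) = 56; x_4 ≥ 8 gives C(9,3) = 84. Together 389.
Add back pairs where two caps are both exceeded: 1 + 0 + 0 + 0 + 1 + 0 = 2.
By inclusion–exclusion the count is 680 − 389 + 2 = 293.

293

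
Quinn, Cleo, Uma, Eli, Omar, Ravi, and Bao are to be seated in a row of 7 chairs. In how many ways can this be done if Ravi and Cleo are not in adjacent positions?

3600

There are 7! = 5040 arrangements in all. If Ravi and Cleo are adjacent, merging them into one block gives 2·(6)! = 1440 arrangements.
So 5040 − 1440 = 3600 arrangements keep them apart.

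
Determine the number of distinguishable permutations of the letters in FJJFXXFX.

Letter multiplicities in FJJFXXFX: F×3, J×2, X×3.
So there are 8! / (3!·3!·2!) = 560 distinguishable arrangements.

560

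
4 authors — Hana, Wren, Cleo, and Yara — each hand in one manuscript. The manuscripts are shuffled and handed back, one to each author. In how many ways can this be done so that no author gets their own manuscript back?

9

This is the derangement count D_4: permutations of 4 items with no fixed point.
By inclusion–exclusion this is Σ_{j=0}^{4} (−1)^j C(4,j)·(4−j)!.
Computing: 24 − 24 + 12 − 4 + 1 = 9.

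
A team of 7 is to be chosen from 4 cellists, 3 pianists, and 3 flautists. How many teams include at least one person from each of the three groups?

Unrestricted: C(10,7) = 120 ways to pick any 7 of the 10.
Selections missing a whole group: no cellists → C(6,7) = 0; no pianists → C(7,7) = 1; no flautists → C(7,7) = 1.
Add back selections omitting two groups (i.e. drawn from a single group): C(4,7) + C(3,7) + C(3,7) = 0.
By inclusion–exclusion: 120 − 2 + 0 = 118.

118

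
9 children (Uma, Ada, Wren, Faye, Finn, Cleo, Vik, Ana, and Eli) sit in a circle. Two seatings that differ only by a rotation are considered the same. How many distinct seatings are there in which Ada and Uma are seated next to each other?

10080

Glue Ada and Uma into a block (2 internal orders). Seating 8 units around a circle gives (7)! arrangements.
So 2 × (7)! = 2 × 5040 = 10080.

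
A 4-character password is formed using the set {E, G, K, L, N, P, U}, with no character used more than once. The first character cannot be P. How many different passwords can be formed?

720

The first character has 7−1 = 6 choices (anything except P).
The remaining 3 characters are filled from the other 6 symbols without repetition: 6 × 5 × 4 = 120.
Total: 6 × 120 = 720.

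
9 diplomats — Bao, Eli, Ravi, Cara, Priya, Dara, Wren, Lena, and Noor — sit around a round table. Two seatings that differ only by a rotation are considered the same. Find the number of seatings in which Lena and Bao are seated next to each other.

Treat {Lena, Bao} as one unit (2 internal orders) and seat the resulting 8 units around the table: (7)! circular arrangements.
So 2 × (7)! = 2 × 5040 = 10080.

10080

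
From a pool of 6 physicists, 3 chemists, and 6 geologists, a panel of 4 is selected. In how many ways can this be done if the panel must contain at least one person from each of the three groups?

648

Total 4-person selections from all 15: C(15,4) = 1365.
Selections missing a whole group: no physicists → C(9,4) = 126; no chemists → C(12,4) = 495; no geologists → C(9,4) = 126.
Add back selections omitting two groups (i.e. drawn from a single group): C(6,4) + C(3,4) + C(6,4) = 30.
By inclusion–exclusion: 1365 − 747 + 30 = 648.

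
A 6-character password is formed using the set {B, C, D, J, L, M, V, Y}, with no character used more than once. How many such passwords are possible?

This is a permutation of 6 out of 8: P(8,6) = 8!/2!.
That product is 8 × 7 × 6 × 5 × 4 × 3 = 20160.

20160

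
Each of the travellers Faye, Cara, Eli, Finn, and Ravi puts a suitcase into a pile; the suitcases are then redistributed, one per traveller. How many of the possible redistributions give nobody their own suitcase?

Count assignments avoiding every fixed point. For any j of the 5 travellers fixed to their own suitcase, the other 5−j can be arranged in (5−j)! ways.
By inclusion–exclusion this is Σ_{j=0}^{5} (−1)^j C(5,j)·(5−j)!.
Computing: 120 − 120 + 60 − 20 + 5 − 1 = 44.

44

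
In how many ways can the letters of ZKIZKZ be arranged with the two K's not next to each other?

There are 6!/(3!·2!) = 60 arrangements of ZKIZKZ in total.
If the two K's are adjacent, glue them into one block, leaving 5 items to arrange: (5)!/(3!) = 20 ways.
Subtracting, 60 − 20 = 40 arrangements keep the K's apart.

40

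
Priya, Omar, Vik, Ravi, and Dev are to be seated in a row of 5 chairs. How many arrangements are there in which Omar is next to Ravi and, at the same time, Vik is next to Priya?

Treat {Omar,Ravi} as one block (2 orders) and {Vik,Priya} as another (2 orders).
That leaves 3 units to arrange: 2 × 2 × 3! = 4 × 6 = 24.

24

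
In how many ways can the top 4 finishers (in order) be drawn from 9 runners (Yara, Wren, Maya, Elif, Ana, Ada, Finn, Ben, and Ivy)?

This is an ordered selection of 4 from 9: P(9,4).
That gives 9 × 8 × 7 × 6 = 3024.

3024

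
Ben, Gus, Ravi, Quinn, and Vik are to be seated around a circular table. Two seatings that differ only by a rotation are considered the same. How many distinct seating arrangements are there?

Fix one person's seat to break rotational symmetry; the remaining 4 people can be arranged in (4)! = 24 ways.

24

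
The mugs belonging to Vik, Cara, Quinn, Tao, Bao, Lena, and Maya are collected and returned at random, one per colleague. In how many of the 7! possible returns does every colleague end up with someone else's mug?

1854

This is the derangement count D_7: permutations of 7 items with no fixed point.
By inclusion–exclusion this is Σ_{j=0}^{7} (−1)^j C(7,j)·(7−j)!.
Computing: 5040 − 5040 + 2520 − 840 + 210 − 42 + 7 − 1 = 1854.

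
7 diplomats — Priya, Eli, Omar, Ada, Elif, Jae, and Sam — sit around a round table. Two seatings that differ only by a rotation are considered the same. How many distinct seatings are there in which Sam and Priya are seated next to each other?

240

Treat {Sam, Priya} as one unit (2 internal orders) and seat the resulting 6 units around the table: (5)! circular arrangements.
So 2 × (5)! = 2 × 120 = 240.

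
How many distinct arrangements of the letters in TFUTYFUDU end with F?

With the last slot taken by F, it remains to arrange the other 8 letters (TUTYFUDU).
Those 8 letters have T appearing twice and U appearing 3 times, giving (8)!/(3!·2!) = 3360.

3360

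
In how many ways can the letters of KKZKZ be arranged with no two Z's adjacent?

Total arrangements of KKZKZ: 5!/(3!·2!) = 10.
Arrangements with the Z's together: treat ZZ as one letter, giving (4)!/(3!) = 4.
Subtracting, 10 − 4 = 6 arrangements keep the Z's apart.

6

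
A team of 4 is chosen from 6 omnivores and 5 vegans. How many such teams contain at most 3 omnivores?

Split by how many omnivores are chosen (0 through 3).
Sum: C(6,0)·C(5,4) + C(6,1)·C(5,3) + C(6,2)·C(5,2) + C(6,3)·C(5,1) = 5 + 60 + 150 + 100 = 315.

315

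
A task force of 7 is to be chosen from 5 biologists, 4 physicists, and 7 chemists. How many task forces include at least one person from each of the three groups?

10283

With no constraint there are C(16,7) = 11440 possible selections.
Selections missing a whole group: no biologists → C(11,7) = 330; no physicists → C(12,7) = 792; no chemists → C(9,7) = 36.
Add back selections omitting two groups (i.e. drawn from a single group): C(5,7) + C(4,7) + C(7,7) = 1.
By inclusion–exclusion: 11440 − 1158 + 1 = 10283.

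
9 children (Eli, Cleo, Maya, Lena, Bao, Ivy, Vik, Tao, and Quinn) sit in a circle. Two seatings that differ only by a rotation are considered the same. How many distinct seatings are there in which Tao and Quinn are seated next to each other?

10080

Glue Tao and Quinn into a block (2 internal orders). Seating 8 units around a circle gives (7)! arrangements.
So 2 × (7)! = 2 × 5040 = 10080.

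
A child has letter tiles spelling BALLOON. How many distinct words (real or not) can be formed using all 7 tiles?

1260

The 7 letters of BALLOON have repeats: L appearing twice and O appearing twice.
The number of distinct arrangements is 7!/(2!·2!) = 5040/4 = 1260.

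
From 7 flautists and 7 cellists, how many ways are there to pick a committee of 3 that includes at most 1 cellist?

Split by how many cellists are chosen (0 through 1).
Sum: C(7,0)·C(7,3) + C(7,1)·C(7,2) = 35 + 147 = 182.

182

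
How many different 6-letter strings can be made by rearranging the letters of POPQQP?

The 6 letters of POPQQP have repeats: P appearing 3 times and Q appearing twice.
The number of distinct arrangements is 6!/(3!·2!) = 720/12 = 60.

60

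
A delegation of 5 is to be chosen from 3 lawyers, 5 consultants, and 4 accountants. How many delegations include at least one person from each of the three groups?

590

Total 5-person selections from all 12: C(12,5) = 792.
Subtract selections that omit an entire group: no lawyers → C(9,5) = 126; no consultants → C(7,5) = 21; no accountants → C(8,5) = 56.
Add back selections omitting two groups (i.e. drawn from a single group): C(3,5) + C(5,5) + C(4,5) = 1.
By inclusion–exclusion: 792 − 203 + 1 = 590.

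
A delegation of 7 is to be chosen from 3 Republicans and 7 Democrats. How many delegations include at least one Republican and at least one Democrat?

With no constraint there are C(10,7) = 120 possible selections.
Subtract selections that omit an entire group: no Republicans → C(7,7) = 1; no Democrats → C(3,7) = 0.
Both groups omitted at once is impossible, so 120 − 1 = 119.

119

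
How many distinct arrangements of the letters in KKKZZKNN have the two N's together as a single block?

105

Treat the 2 copies of N as a single block. The multiset to arrange is then {NN, K, K, K, K, Z, Z}, 7 items in all.
That gives (7)!/(4!·2!) = 105 arrangements.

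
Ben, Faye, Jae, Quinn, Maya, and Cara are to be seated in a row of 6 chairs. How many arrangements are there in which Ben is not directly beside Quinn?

480

Of the 6! = 720 arrangements, those with Ben and Quinn adjacent number 2 × 5! = 240 (treat the pair as a block with 2 internal orders).
So 720 − 240 = 480 arrangements keep them apart.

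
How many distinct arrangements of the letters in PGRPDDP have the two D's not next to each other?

There are 7!/(3!·2!) = 420 arrangements of PGRPDDP in total.
Arrangements with the D's together: treat DD as one letter, giving (6)!/(3!) = 120.
Subtracting, 420 − 120 = 300 arrangements keep the D's apart.

300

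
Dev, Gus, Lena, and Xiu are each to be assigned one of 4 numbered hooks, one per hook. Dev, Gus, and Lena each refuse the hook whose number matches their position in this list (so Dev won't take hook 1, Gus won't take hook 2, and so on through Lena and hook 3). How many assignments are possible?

11

Let Aᵢ (for i ∈ {1, 2, 3}) be the placements that put person i in their forbidden hook. Any j of these fix j positions, leaving (4−j)! ways to fill the rest, and there are C(3,j) ways to pick which j.
By inclusion–exclusion, the number of valid placements is Σ_{j=0}^{3} (−1)^j C(3,j)·(4−j)!.
Computing: 24 − 18 + 6 − 1 = 11.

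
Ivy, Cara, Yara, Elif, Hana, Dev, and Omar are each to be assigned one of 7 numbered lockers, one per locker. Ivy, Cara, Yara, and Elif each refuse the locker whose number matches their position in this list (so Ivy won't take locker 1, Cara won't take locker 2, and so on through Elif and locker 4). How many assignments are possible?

Let Aᵢ (for 1 ≤ i ≤ 4) be the placements that put person i in their forbidden locker. Any j of these fix j positions, leaving (7−j)! ways to fill the rest, and there are C(4,j) ways to pick which j.
By inclusion–exclusion, the number of valid placements is Σ_{j=0}^{4} (−1)^j C(4,j)·(7−j)!.
Computing: 5040 − 2880 + 720 − 96 + 6 = 2790.

2790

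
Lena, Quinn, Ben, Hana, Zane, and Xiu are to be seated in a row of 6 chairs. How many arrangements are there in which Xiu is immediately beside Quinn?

240

Glue Xiu and Quinn into one block (2 internal orders), leaving 5 units to arrange in a row.
So the count is 2·(5)! = 240.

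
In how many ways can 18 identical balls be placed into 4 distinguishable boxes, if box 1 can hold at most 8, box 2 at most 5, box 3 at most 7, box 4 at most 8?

By stars and bars, unrestricted non-negative solutions to x_1+…+x_4 = 18 number C(18+3,3) = 1330.
Subtract solutions that violate a single cap (substitute x_i' = x_i − (cap_i+1)): x_1 ≥ 9 gives C(12,3) = 220; x_2 ≥ 6 gives C(15,3) = 455; x_3 ≥ 8 gives C(13,3) = 286; x_4 ≥ 9 gives C(12,3) = 220. Together 1181.
Add back pairs where two caps are both exceeded: 20 + 4 + 1 + 35 + 20 + 4 = 84.
By inclusion–exclusion the count is 1330 − 1181 + 84 = 233.

233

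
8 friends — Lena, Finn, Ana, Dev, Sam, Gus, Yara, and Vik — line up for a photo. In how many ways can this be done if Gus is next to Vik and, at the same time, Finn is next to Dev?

2880

Treat {Gus,Vik} as one block (2 orders) and {Finn,Dev} as another (2 orders).
That leaves 6 units to arrange: 2 × 2 × 6! = 4 × 720 = 2880.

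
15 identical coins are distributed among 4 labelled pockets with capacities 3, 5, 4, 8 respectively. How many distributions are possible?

51

By stars and bars, unrestricted non-negative solutions to x_1+…+x_4 = 15 number C(15+3,3) = 816.
Subtract solutions that violate a single cap (substitute x_i' = x_i − (cap_i+1)): x_1 ≥ 4 gives C(14,3) = 364; x_2 ≥ 6 gives C(12,3) = 220; x_3 ≥ 5 gives C(13,3) = 286; x_4 ≥ 9 gives C(9,3) = 84. Together 954.
Add back pairs where two caps are both exceeded: 56 + 84 + 10 + 35 + 1 + 4 = 190.
Subtract triples: 1 + 0 + 0 + 0 = 1.
By inclusion–exclusion the count is 816 − 954 + 190 − 1 = 51.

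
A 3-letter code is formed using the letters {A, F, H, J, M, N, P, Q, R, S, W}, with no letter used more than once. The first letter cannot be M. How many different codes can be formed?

The first letter has 11−1 = 10 choices (anything except M).
The remaining 2 letters are filled from the other 10 symbols without repetition: 10 × 9 = 90.
Total: 10 × 90 = 900.

900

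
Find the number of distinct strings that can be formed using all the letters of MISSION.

The 7 letters of MISSION have repeats: I appearing twice and S appearing twice.
Dividing 7! = 5040 by 2!·2! = 4 for the repeated letters gives 1260.

1260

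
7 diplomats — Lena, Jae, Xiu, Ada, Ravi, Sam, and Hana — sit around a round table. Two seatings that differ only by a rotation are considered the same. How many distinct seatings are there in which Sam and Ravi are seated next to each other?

Treat {Sam, Ravi} as one unit (2 internal orders) and seat the resulting 6 units around the table: (5)! circular arrangements.
So 2 × (5)! = 2 × 120 = 240.

240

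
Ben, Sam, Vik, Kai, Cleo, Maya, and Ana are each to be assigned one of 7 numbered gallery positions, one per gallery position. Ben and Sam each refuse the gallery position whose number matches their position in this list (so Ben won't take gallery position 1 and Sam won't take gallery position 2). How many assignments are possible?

3720

Let Aᵢ (for i ∈ {1, 2}) be the placements that put person i in their forbidden gallery position. Any j of these fix j positions, leaving (7−j)! ways to fill the rest, and there are C(2,j) ways to pick which j.
By inclusion–exclusion, the number of valid placements is Σ_{j=0}^{2} (−1)^j C(2,j)·(7−j)!.
Computing: 5040 − 1440 + 120 = 3720.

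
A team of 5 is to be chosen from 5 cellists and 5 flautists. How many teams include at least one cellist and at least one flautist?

250

With no constraint there are C(10,5) = 252 possible selections.
Selections missing a whole group: no cellists → C(5,5) = 1; no flautists → C(5,5) = 1.
Both groups omitted at once is impossible, so 252 − 2 = 250.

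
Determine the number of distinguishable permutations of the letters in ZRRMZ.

Letter multiplicities in ZRRMZ: M×1, R×2, Z×2.
The number of distinct arrangements is 5!/(2!·2!) = 120/4 = 30.

30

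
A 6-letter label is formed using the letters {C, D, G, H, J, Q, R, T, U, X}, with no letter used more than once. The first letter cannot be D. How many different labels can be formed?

136080

The first letter has 10−1 = 9 choices (anything except D).
The remaining 5 letters are filled from the other 9 symbols without repetition: 9 × 8 × 7 × 6 × 5 = 15120.
Total: 9 × 15120 = 136080.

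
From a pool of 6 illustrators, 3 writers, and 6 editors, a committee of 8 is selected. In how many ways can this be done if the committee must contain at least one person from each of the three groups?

Unrestricted: C(15,8) = 6435 ways to pick any 8 of the 15.
Selections missing a whole group: no illustrators → C(9,8) = 9; no writers → C(12,8) = 495; no editors → C(9,8) = 9.
Add back selections omitting two groups (i.e. drawn from a single group): C(6,8) + C(3,8) + C(6,8) = 0.
By inclusion–exclusion: 6435 − 513 + 0 = 5922.

5922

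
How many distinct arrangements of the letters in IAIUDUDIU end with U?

1680

Fix U in the last position and arrange the remaining 8 letters.
Those 8 letters have D appearing twice, I appearing 3 times, and U appearing twice, giving (8)!/(3!·2!·2!) = 1680.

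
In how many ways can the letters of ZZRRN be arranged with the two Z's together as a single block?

12

Treat the 2 copies of Z as a single block. The multiset to arrange is then {ZZ, N, R, R}, 4 items in all.
That gives (4)!/(2!) = 12 arrangements.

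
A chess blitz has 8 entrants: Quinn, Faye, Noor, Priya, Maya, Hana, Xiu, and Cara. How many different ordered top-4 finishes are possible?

There are 8 choices for 1st place, 7 for 2nd, and so on down to 5 for position 4.
That gives 8 × 7 × 6 × 5 = 1680.

1680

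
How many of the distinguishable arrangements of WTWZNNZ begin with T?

With the first slot taken by T, it remains to arrange the other 6 letters (WWZNNZ).
Those 6 letters have N appearing twice, W appearing twice, and Z appearing twice, giving (6)!/(2!·2!·2!) = 90.

90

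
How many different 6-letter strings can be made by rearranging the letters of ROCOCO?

60

ROCOCO has 6 letters with C appearing twice and O appearing 3 times.
So there are 6! / (3!·2!) = 60 distinguishable arrangements.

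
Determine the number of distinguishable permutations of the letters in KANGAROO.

10080

The 8 letters of KANGAROO have repeats: A appearing twice and O appearing twice.
So there are 8! / (2!·2!) = 10080 distinguishable arrangements.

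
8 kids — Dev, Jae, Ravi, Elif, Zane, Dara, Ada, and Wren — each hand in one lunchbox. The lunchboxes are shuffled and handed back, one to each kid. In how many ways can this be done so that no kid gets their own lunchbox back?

Let Aᵢ be the assignments in which kid i gets their own lunchbox. We want the size of the complement of A₁∪…∪A_8.
By inclusion–exclusion this is Σ_{j=0}^{8} (−1)^j C(8,j)·(8−j)!.
Computing: 40320 − 40320 + 20160 − 6720 + 1680 − 336 + 56 − 8 + 1 = 14833.

14833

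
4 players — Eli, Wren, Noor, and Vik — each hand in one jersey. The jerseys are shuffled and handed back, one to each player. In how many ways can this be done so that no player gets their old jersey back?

9

Count assignments avoiding every fixed point. For any j of the 4 players fixed to their old jersey, the other 4−j can be arranged in (4−j)! ways.
By inclusion–exclusion this is Σ_{j=0}^{4} (−1)^j C(4,j)·(4−j)!.
Computing: 24 − 24 + 12 − 4 + 1 = 9.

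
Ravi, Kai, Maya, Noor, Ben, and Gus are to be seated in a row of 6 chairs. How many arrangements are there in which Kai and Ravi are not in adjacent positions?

480

There are 6! = 720 arrangements in all. If Kai and Ravi are adjacent, merging them into one block gives 2·(5)! = 240 arrangements.
Complementary counting: 720 − 240 = 480.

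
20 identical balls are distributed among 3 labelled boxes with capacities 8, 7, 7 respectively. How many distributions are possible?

6

Without the upper bounds there are C(22,2) = 231 ways to split 20 among 3 boxes.
Subtract solutions that violate a single cap (substitute x_i' = x_i − (cap_i+1)): x_1 ≥ 9 gives C(13,2) = 78; x_2 ≥ 8 gives C(14,2) = 91; x_3 ≥ 8 gives C(14,2) = 91. Together 260.
Add back pairs where two caps are both exceeded: 10 + 10 + 15 = 35.
By inclusion–exclusion the count is 231 − 260 + 35 = 6.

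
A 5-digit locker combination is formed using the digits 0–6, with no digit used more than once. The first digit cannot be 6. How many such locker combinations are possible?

2160

The first digit has 7−1 = 6 choices (anything except 6).
The remaining 4 digits are filled from the other 6 symbols without repetition: 6 × 5 × 4 × 3 = 360.
Total: 6 × 360 = 2160.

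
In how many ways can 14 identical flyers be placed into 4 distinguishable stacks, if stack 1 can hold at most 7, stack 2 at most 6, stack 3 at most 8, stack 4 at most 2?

By stars and bars, unrestricted non-negative solutions to x_1+…+x_4 = 14 number C(14+3,3) = 680.
Subtract solutions that violate a single cap (substitute x_i' = x_i − (cap_i+1)): x_1 ≥ 8 gives C(9,3) = 84; x_2 ≥ 7 gives C(10,3) = 120; x_3 ≥ 9 gives C(8,3) = 56; x_4 ≥ 3 gives C(14,3) = 364. Together 624.
Add back pairs where two caps are both exceeded: 0 + 0 + 20 + 0 + 35 + 10 = 65.
By inclusion–exclusion the count is 680 − 624 + 65 = 121.

121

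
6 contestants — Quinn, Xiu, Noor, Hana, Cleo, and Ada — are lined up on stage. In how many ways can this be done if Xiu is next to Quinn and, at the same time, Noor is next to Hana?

Treat {Xiu,Quinn} as one block (2 orders) and {Noor,Hana} as another (2 orders).
That leaves 4 units to arrange: 2 × 2 × 4! = 4 × 24 = 96.

96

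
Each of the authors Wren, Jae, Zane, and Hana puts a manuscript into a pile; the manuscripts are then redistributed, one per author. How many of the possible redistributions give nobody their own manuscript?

Let Aᵢ be the assignments in which author i gets their own manuscript. We want the size of the complement of A₁∪…∪A_4.
By inclusion–exclusion this is Σ_{j=0}^{4} (−1)^j C(4,j)·(4−j)!.
Computing: 24 − 24 + 12 − 4 + 1 = 9.

9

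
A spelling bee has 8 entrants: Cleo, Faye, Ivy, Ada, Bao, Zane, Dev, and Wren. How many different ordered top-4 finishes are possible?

1680

This is an ordered selection of 4 from 8: P(8,4).
That gives 8 × 7 × 6 × 5 = 1680.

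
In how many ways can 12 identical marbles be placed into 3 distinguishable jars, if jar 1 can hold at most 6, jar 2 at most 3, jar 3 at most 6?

By stars and bars, unrestricted non-negative solutions to x_1+…+x_3 = 12 number C(12+2,2) = 91.
Subtract solutions that violate a single cap (substitute x_i' = x_i − (cap_i+1)): x_1 ≥ 7 gives C(7,2) = 21; x_2 ≥ 4 gives C(10,2) = 45; x_3 ≥ 7 gives C(7,2) = 21. Together 87.
Add back pairs where two caps are both exceeded: 3 + 0 + 3 = 6.
By inclusion–exclusion the count is 91 − 87 + 6 = 10.

10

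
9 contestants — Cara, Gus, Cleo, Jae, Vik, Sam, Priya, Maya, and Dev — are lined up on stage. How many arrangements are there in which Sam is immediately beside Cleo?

80640

Glue Sam and Cleo into one block (2 internal orders), leaving 8 units to arrange in a row.
So the count is 2·(8)! = 80640.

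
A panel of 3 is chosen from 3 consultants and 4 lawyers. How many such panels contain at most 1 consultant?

22

Split by how many consultants are chosen (0 through 1).
Sum: C(3,0)·C(4,3) + C(3,1)·C(4,2) = 4 + 18 = 22.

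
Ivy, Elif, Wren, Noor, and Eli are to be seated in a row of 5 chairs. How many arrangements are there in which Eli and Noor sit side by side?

48

Treat {Eli, Noor} as a single unit. There are 4 units to order, and the pair itself can be ordered 2 ways.
So the count is 2·(4)! = 48.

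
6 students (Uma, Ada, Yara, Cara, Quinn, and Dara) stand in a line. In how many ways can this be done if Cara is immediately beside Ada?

240

Place the 4 others and the Cara-Ada pair as 5 objects in a line; the pair has 2 internal arrangements.
So the count is 2·(5)! = 240.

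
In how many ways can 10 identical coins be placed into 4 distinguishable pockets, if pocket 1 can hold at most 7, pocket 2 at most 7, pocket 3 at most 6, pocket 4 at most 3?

162

Ignoring the caps, the number of non-negative solutions to x_1+…+x_4 = 10 is C(13,3) = 286.
Subtract solutions that violate a single cap (substitute x_i' = x_i − (cap_i+1)): x_1 ≥ 8 gives C(5,3) = 10; x_2 ≥ 8 gives C(5,3) = 10; x_3 ≥ 7 gives C(6,3) = 20; x_4 ≥ 4 gives C(9,3) = 84. Together 124.
No two caps can be exceeded simultaneously, so the pair terms are all 0.
By inclusion–exclusion the count is 286 − 124 + 0 = 162.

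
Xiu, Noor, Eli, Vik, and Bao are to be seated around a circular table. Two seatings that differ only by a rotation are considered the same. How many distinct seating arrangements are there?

Around a circle, 5 distinct people have 5!/5 = (4)! = 24 rotationally distinct seatings.

24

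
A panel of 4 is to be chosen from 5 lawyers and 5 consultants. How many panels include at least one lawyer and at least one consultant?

200

Total 4-person selections from all 10: C(10,4) = 210.
Selections missing a whole group: no lawyers → C(5,4) = 5; no consultants → C(5,4) = 5.
Both groups omitted at once is impossible, so 210 − 10 = 200.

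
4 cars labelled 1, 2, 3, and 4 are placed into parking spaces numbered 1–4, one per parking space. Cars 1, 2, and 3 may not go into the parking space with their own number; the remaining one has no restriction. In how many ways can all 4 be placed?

Let Aᵢ (for i ∈ {1, 2, 3}) be the placements that put car i in its forbidden parking space. Any j of these fix j positions, leaving (4−j)! ways to fill the rest, and there are C(3,j) ways to pick which j.
By inclusion–exclusion, the number of valid placements is Σ_{j=0}^{3} (−1)^j C(3,j)·(4−j)!.
Computing: 24 − 18 + 6 − 1 = 11.

11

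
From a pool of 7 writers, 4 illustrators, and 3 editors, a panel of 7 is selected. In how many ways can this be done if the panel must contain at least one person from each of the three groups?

2982

Total 7-person selections from all 14: C(14,7) = 3432.
Subtract selections that omit an entire group: no writers → C(7,7) = 1; no illustrators → C(10,7) = 120; no editors → C(11,7) = 330.
Add back selections omitting two groups (i.e. drawn from a single group): C(7,7) + C(4,7) + C(3,7) = 1.
By inclusion–exclusion: 3432 − 451 + 1 = 2982.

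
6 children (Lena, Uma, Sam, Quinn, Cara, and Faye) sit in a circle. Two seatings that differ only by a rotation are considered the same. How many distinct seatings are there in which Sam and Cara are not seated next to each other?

All circular seatings of 6 people number (5)! = 120.
Seatings with Sam beside Cara: treat them as a block with 2 internal orders, giving 2 × (4)! = 48.
Subtracting, 120 − 48 = 72.

72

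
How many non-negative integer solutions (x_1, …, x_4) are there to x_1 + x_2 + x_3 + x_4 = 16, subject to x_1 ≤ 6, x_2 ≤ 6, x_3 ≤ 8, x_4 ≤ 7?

264

By stars and bars, unrestricted non-negative solutions to x_1+…+x_4 = 16 number C(16+3,3) = 969.
Subtract solutions that violate a single cap (substitute x_i' = x_i − (cap_i+1)): x_1 ≥ 7 gives C(12,3) = 220; x_2 ≥ 7 gives C(12,3) = 220; x_3 ≥ 9 gives C(10,3) = 120; x_4 ≥ 8 gives C(11,3) = 165. Together 725.
Add back pairs where two caps are both exceeded: 10 + 1 + 4 + 1 + 4 + 0 = 20.
By inclusion–exclusion the count is 969 − 725 + 20 = 264.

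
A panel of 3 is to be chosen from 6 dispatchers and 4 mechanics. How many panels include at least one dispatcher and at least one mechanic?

Total 3-person selections from all 10: C(10,3) = 120.
Selections missing a whole group: no dispatchers → C(4,3) = 4; no mechanics → C(6,3) = 20.
Both groups omitted at once is impossible, so 120 − 24 = 96.

96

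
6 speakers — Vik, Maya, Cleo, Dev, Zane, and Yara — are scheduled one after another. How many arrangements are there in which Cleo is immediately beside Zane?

Place the 4 others and the Cleo-Zane pair as 5 objects in a line; the pair has 2 internal arrangements.
So the count is 2·(5)! = 240.

240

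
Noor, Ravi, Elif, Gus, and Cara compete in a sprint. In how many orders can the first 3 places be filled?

There are 5 choices for 1st place, 4 for 2nd, and 3 for 3rd.
That gives 5 × 4 × 3 = 60.

60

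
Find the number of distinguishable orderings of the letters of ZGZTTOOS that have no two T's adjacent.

There are 8!/(2!·2!·2!) = 5040 arrangements of ZGZTTOOS in total.
If the two T's are adjacent, glue them into one block, leaving 7 items to arrange: (7)!/(2!·2!) = 1260 ways.
Subtracting, 5040 − 1260 = 3780 arrangements keep the T's apart.

3780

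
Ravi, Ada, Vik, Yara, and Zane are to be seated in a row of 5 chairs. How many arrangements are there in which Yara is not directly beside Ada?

There are 5! = 120 arrangements in all. If Yara and Ada are adjacent, merging them into one block gives 2·(4)! = 48 arrangements.
So 120 − 48 = 72 arrangements keep them apart.

72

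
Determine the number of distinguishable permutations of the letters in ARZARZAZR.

1680

Letter multiplicities in ARZARZAZR: A×3, R×3, Z×3.
Dividing 9! = 362880 by 3!·3!·3! = 216 for the repeated letters gives 1680.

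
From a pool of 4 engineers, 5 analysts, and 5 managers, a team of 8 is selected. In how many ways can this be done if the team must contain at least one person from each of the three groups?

With no constraint there are C(14,8) = 3003 possible selections.
Subtract selections that omit an entire group: no engineers → C(10,8) = 45; no analysts → C(9,8) = 9; no managers → C(9,8) = 9.
Add back selections omitting two groups (i.e. drawn from a single group): C(4,8) + C(5,8) + C(5,8) = 0.
By inclusion–exclusion: 3003 − 63 + 0 = 2940.

2940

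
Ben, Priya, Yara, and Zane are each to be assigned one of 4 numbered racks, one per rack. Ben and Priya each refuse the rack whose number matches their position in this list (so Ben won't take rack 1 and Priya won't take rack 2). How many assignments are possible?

Let Aᵢ (for i ∈ {1, 2}) be the placements that put person i in their forbidden rack. Any j of these fix j positions, leaving (4−j)! ways to fill the rest, and there are C(2,j) ways to pick which j.
By inclusion–exclusion, the number of valid placements is Σ_{j=0}^{2} (−1)^j C(2,j)·(4−j)!.
Computing: 24 − 12 + 2 = 14.

14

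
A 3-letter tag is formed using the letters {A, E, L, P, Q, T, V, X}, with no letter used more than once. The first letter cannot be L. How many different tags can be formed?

The first letter has 8−1 = 7 choices (anything except L).
The remaining 2 letters are filled from the other 7 symbols without repetition: 7 × 6 = 42.
Total: 7 × 42 = 294.

294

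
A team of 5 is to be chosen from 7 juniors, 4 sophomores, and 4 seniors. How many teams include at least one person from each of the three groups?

With no constraint there are C(15,5) = 3003 possible selections.
Subtract selections that omit an entire group: no juniors → C(8,5) = 56; no sophomores → C(11,5) = 462; no seniors → C(11,5) = 462.
Add back selections omitting two groups (i.e. drawn from a single group): C(7,5) + C(4,5) + C(4,5) = 21.
By inclusion–exclusion: 3003 − 980 + 21 = 2044.

2044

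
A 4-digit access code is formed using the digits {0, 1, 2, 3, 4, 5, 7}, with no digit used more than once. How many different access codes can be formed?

840

This is a permutation of 4 out of 7: P(7,4) = 7!/3!.
That product is 7 × 6 × 5 × 4 = 840.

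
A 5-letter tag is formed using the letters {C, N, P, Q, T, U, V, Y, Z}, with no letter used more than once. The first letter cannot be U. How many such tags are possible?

The first letter has 9−1 = 8 choices (anything except U).
The remaining 4 letters are filled from the other 8 symbols without repetition: 8 × 7 × 6 × 5 = 1680.
Total: 8 × 1680 = 13440.

13440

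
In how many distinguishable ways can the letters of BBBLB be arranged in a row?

The 5 letters of BBBLB have repeats: B appearing 4 times.
Dividing 5! = 120 by 4! = 24 for the repeated letters gives 5.

5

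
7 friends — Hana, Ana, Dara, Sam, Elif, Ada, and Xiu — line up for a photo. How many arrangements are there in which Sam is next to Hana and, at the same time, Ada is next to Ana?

480

Treat {Sam,Hana} as one block (2 orders) and {Ada,Ana} as another (2 orders).
That leaves 5 units to arrange: 2 × 2 × 5! = 4 × 120 = 480.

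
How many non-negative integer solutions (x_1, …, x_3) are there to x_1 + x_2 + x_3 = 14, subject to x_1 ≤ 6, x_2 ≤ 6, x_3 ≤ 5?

Without the upper bounds there are C(16,2) = 120 ways to split 14 among 3 variables.
Subtract solutions that violate a single cap (substitute x_i' = x_i − (cap_i+1)): x_1 ≥ 7 gives C(9,2) = 36; x_2 ≥ 7 gives C(9,2) = 36; x_3 ≥ 6 gives C(10,2) = 45. Together 117.
Add back pairs where two caps are both exceeded: 1 + 3 + 3 = 7.
By inclusion–exclusion the count is 120 − 117 + 7 = 10.

10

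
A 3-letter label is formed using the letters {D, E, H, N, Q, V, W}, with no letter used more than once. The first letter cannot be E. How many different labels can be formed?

The first letter has 7−1 = 6 choices (anything except E).
The remaining 2 letters are filled from the other 6 symbols without repetition: 6 × 5 = 30.
Total: 6 × 30 = 180.

180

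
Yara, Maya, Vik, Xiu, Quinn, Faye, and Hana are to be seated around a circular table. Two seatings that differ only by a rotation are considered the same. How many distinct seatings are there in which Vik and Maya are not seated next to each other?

480

All circular seatings of 7 people number (6)! = 720.
Those with Vik next to Maya: fuse the pair into one unit and seat 6 units around a circle — 2·(5)! = 240.
Subtracting, 720 − 240 = 480.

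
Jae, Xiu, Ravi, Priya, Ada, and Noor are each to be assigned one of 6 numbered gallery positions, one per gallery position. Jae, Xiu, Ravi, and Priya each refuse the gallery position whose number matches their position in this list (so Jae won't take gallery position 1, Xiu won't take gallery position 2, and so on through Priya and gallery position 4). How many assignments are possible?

362

Let Aᵢ (for 1 ≤ i ≤ 4) be the placements that put person i in their forbidden gallery position. Any j of these fix j positions, leaving (6−j)! ways to fill the rest, and there are C(4,j) ways to pick which j.
By inclusion–exclusion, the number of valid placements is Σ_{j=0}^{4} (−1)^j C(4,j)·(6−j)!.
Computing: 720 − 480 + 144 − 24 + 2 = 362.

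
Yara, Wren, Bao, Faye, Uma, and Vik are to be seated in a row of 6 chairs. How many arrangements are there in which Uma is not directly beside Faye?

480

Of the 6! = 720 arrangements, those with Uma and Faye adjacent number 2 × 5! = 240 (treat the pair as a block with 2 internal orders).
So 720 − 240 = 480 arrangements keep them apart.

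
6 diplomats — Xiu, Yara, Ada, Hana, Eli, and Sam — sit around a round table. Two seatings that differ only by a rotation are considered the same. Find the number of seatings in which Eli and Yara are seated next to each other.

Glue Eli and Yara into a block (2 internal orders). Seating 5 units around a circle gives (4)! arrangements.
So 2 × (4)! = 2 × 24 = 48.

48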